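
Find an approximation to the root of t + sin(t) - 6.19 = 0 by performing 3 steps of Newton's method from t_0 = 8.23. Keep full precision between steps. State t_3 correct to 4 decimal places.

f'(t) = 1 + cos(t)
t_0 = 8.230000: f = 2.970134, f' = 0.632780 → t_1 = 8.230000 - (2.970134)/(0.632780) = 3.536214
t_1 = 3.536214: f = -3.038245, f' = 0.076858 → t_2 = 3.536214 - (-3.038245)/(0.076858) = 43.066924
t_2 = 43.066924: f = 36.084134, f' = 1.609495 → t_3 = 43.066924 - (36.084134)/(1.609495) = 20.647385

20.6474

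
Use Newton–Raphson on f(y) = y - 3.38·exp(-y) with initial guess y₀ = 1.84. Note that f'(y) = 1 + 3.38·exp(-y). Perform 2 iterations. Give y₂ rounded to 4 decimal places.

Newton update: y ← y − f(y)/f'(y).
y_0 = 1.840000: f = 1.303197, f' = 1.536803 → y_1 = 1.840000 - (1.303197)/(1.536803) = 0.992008
y_1 = 0.992008: f = -0.261403, f' = 2.253410 → y_2 = 0.992008 - (-0.261403)/(2.253410) = 1.108011

1.1080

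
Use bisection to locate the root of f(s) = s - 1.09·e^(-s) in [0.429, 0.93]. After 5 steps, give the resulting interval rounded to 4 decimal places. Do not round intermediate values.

f(0.429000) = -0.280764, f(0.930000) = 0.499936 (opposite signs)
step 1: m = 0.679500, f(m) = 0.127011 > 0 → root in [0.429000, 0.679500]
step 2: m = 0.554250, f(m) = -0.071958 < 0 → root in [0.554250, 0.679500]
step 3: m = 0.616875, f(m) = 0.028680 > 0 → root in [0.554250, 0.616875]
step 4: m = 0.585562, f(m) = -0.021341 < 0 → root in [0.585562, 0.616875]
step 5: m = 0.601219, f(m) = 0.003743 > 0 → root in [0.585562, 0.601219]

[0.5856, 0.6012]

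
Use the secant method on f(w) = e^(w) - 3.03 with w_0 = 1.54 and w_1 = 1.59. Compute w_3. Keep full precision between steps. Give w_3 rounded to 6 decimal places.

1.128178

f(w_0) = 1.634590, f(w_1) = 1.873749
w_2 = 1.590000 - (1.873749)·(1.590000 - 1.540000)/(1.873749 - (1.634590)) = 1.198262; f(w_2) = 0.284353
w_3 = 1.198262 - (0.284353)·(1.198262 - 1.590000)/(0.284353 - (1.873749)) = 1.128178; f(w_3) = 0.060022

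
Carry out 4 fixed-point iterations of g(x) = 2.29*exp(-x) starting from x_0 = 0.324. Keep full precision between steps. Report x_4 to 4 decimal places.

x_1 = g(0.324000) = 1.656243
x_2 = g(1.656243) = 0.437057
x_3 = g(0.437057) = 1.479190
x_4 = g(1.479190) = 0.521713

0.5217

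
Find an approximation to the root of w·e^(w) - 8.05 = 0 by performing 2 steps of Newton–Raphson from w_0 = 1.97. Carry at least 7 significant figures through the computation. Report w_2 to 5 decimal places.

Newton update: w ← w − f(w)/f'(w).
f'(w) = (w + 1)·e^(w)
w_0 = 1.970000: f = 6.076233, f' = 21.296909 → w_1 = 1.970000 - (6.076233)/(21.296909) = 1.684689
w_1 = 1.684689: f = 1.031785, f' = 14.472561 → w_2 = 1.684689 - (1.031785)/(14.472561) = 1.613397

1.61340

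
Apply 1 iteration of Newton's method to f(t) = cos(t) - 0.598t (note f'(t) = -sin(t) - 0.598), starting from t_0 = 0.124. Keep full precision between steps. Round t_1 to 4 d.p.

t_0 = 0.124000: f = 0.918170, f' = -0.721682 → t_1 = 0.124000 - (0.918170)/(-0.721682) = 1.396263

1.3963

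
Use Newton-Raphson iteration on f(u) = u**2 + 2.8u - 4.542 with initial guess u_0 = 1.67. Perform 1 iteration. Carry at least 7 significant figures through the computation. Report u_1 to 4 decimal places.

1.1940

Newton update: u ← u − f(u)/f'(u).
f'(u) = 2u + 2.8
u_0 = 1.670000: f = 2.922900, f' = 6.140000 → u_1 = 1.670000 - (2.922900)/(6.140000) = 1.193958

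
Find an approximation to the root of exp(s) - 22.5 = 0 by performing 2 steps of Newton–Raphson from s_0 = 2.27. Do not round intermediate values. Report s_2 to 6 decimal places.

3.212684

Newton update: s ← s − f(s)/f'(s).
f'(s) = exp(s)
s_0 = 2.270000: f = -12.820599, f' = 9.679401 → s_1 = 2.270000 - (-12.820599)/(9.679401) = 3.594524
s_1 = 3.594524: f = 13.898372, f' = 36.398372 → s_2 = 3.594524 - (13.898372)/(36.398372) = 3.212684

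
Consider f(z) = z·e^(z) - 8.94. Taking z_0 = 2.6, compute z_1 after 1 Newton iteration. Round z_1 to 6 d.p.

f'(z) = (z + 1)·e^(z)
z_0 = 2.600000: f = 26.065719, f' = 48.469457 → z_1 = 2.600000 - (26.065719)/(48.469457) = 2.062224

2.062224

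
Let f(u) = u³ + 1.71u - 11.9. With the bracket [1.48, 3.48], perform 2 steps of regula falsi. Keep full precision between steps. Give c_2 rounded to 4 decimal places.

1.9138

False-position update: c = (a·f(b) − b·f(a))/(f(b) − f(a)); replace the endpoint whose sign matches f(c).
f(1.480000) = -6.127408, f(3.480000) = 36.194992
step 1: c = 1.769559, f(c) = -3.332969 < 0 → new bracket [1.769559, 3.480000]
step 2: c = 1.913782, f(c) = -1.618091 < 0 → new bracket [1.913782, 3.480000]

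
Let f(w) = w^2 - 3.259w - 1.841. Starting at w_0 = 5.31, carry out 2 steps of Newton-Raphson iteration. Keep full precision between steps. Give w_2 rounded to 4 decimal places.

3.7722

f'(w) = 2w - 3.259
w_0 = 5.310000: f = 9.049810, f' = 7.361000 → w_1 = 5.310000 - (9.049810)/(7.361000) = 4.080573
w_1 = 4.080573: f = 1.511490, f' = 4.902147 → w_2 = 4.080573 - (1.511490)/(4.902147) = 3.772241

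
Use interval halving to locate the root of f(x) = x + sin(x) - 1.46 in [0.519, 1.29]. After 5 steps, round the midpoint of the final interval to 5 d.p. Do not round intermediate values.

f(0.519000) = -0.444988, f(1.290000) = 0.790835 (opposite signs)
step 1: m = 0.904500, f(m) = 0.230616 > 0 → root in [0.519000, 0.904500]
step 2: m = 0.711750, f(m) = -0.095090 < 0 → root in [0.711750, 0.904500]
step 3: m = 0.808125, f(m) = 0.071118 > 0 → root in [0.711750, 0.808125]
step 4: m = 0.759938, f(m) = -0.011186 < 0 → root in [0.759938, 0.808125]
step 5: m = 0.784031, f(m) = 0.030171 > 0 → root in [0.759938, 0.784031]
Midpoint of [0.759938, 0.784031] = 0.771984

0.77198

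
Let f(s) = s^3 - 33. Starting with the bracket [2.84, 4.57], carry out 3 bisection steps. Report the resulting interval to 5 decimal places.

[3.05625, 3.27250]

f(2.840000) = -10.093696, f(4.570000) = 62.443993 (opposite signs)
step 1: m = 3.705000, f(m) = 17.858628 > 0 → root in [2.840000, 3.705000]
step 2: m = 3.272500, f(m) = 2.046041 > 0 → root in [2.840000, 3.272500]
step 3: m = 3.056250, f(m) = -4.452595 < 0 → root in [3.056250, 3.272500]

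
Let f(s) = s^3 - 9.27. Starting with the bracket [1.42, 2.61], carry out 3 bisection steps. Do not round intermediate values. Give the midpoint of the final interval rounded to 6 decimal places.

f(1.420000) = -6.406712, f(2.610000) = 8.509581 (opposite signs)
step 1: m = 2.015000, f(m) = -1.088647 < 0 → root in [2.015000, 2.610000]
step 2: m = 2.312500, f(m) = 3.096455 > 0 → root in [2.015000, 2.312500]
step 3: m = 2.163750, f(m) = 0.860275 > 0 → root in [2.015000, 2.163750]
Midpoint of [2.015000, 2.163750] = 2.089375

2.089375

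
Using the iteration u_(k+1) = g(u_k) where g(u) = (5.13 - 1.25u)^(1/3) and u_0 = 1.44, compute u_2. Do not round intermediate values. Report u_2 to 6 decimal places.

1.483277

u_1 = g(1.440000) = 1.493303
u_2 = g(1.493303) = 1.483277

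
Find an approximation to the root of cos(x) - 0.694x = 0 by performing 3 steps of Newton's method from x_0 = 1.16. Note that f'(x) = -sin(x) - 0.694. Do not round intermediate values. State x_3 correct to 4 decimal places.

Newton update: x ← x − f(x)/f'(x).
x_0 = 1.160000: f = -0.405700, f' = -1.610803 → x_1 = 1.160000 - (-0.405700)/(-1.610803) = 0.908138
x_1 = 0.908138: f = -0.015033, f' = -1.482359 → x_2 = 0.908138 - (-0.015033)/(-1.482359) = 0.897997
x_2 = 0.897997: f = -0.000032, f' = -1.476080 → x_3 = 0.897997 - (-0.000032)/(-1.476080) = 0.897975

0.8980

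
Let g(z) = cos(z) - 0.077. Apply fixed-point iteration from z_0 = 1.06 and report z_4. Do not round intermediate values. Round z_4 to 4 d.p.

0.7534

z_1 = g(1.060000) = 0.411872
z_2 = g(0.411872) = 0.839373
z_3 = g(0.839373) = 0.590930
z_4 = g(0.590930) = 0.753423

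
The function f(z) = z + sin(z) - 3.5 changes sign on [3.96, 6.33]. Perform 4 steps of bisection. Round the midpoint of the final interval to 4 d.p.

f(3.960000) = -0.270058, f(6.330000) = 2.876798 (opposite signs)
step 1: m = 5.145000, f(m) = 0.737126 > 0 → root in [3.960000, 5.145000]
step 2: m = 4.552500, f(m) = 0.065255 > 0 → root in [3.960000, 4.552500]
step 3: m = 4.256250, f(m) = -0.141510 < 0 → root in [4.256250, 4.552500]
step 4: m = 4.404375, f(m) = -0.048563 < 0 → root in [4.404375, 4.552500]
Midpoint of [4.404375, 4.552500] = 4.478438

4.4784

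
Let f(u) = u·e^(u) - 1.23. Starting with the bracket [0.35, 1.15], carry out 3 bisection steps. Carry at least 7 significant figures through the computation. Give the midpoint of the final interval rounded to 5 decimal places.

f(0.350000) = -0.733326, f(1.150000) = 2.401922 (opposite signs)
step 1: m = 0.750000, f(m) = 0.357750 > 0 → root in [0.350000, 0.750000]
step 2: m = 0.550000, f(m) = -0.276711 < 0 → root in [0.550000, 0.750000]
step 3: m = 0.650000, f(m) = 0.015102 > 0 → root in [0.550000, 0.650000]
Midpoint of [0.550000, 0.650000] = 0.600000

0.60000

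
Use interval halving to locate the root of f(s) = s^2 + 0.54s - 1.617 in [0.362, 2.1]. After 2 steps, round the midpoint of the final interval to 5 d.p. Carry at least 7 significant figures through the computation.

1.01375

f(0.362000) = -1.290476, f(2.100000) = 3.927000 (opposite signs)
step 1: m = 1.231000, f(m) = 0.563101 > 0 → root in [0.362000, 1.231000]
step 2: m = 0.796500, f(m) = -0.552478 < 0 → root in [0.796500, 1.231000]
Midpoint of [0.796500, 1.231000] = 1.013750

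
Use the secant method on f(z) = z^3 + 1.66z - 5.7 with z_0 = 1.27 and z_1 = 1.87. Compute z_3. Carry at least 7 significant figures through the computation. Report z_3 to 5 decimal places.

f(z_0) = -1.543417, f(z_1) = 3.943403
z_2 = 1.870000 - (3.943403)·(1.870000 - 1.270000)/(3.943403 - (-1.543417)) = 1.438777; f(z_2) = -0.333246
z_3 = 1.438777 - (-0.333246)·(1.438777 - 1.870000)/(-0.333246 - (3.943403)) = 1.472379; f(z_3) = -0.063880

1.47238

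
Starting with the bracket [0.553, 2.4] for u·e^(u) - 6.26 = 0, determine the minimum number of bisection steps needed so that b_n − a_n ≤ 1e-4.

Initial width b − a = 2.4 − 0.553 = 1.847000.
After n steps the width is (b−a)/2^n; need (b−a)/2^n ≤ 1e-4.
So n ≥ log₂(1.847000/1e-4) = log₂(18470.0000) ≈ 14.1729.
Hence n = 15.

15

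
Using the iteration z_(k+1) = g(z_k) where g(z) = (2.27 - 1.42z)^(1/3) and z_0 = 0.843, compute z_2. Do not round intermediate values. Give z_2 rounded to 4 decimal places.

z_1 = g(0.843000) = 1.023745
z_2 = g(1.023745) = 0.934573

0.9346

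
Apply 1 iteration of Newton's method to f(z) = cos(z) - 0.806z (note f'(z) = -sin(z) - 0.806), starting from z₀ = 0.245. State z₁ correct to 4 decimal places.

z_0 = 0.245000: f = 0.772667, f' = -1.048556 → z_1 = 0.245000 - (0.772667)/(-1.048556) = 0.981887

0.9819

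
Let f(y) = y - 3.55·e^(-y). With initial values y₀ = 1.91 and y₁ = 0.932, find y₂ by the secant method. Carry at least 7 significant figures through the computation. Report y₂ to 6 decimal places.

f(y_0) = 1.384315, f(y_1) = -0.465867
y_2 = 0.932000 - (-0.465867)·(0.932000 - 1.910000)/(-0.465867 - (1.384315)) = 1.178256; f(y_2) = 0.085512

1.178256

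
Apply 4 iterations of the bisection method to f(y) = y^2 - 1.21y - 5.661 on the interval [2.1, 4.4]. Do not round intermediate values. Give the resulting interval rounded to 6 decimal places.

f(2.100000) = -3.792000, f(4.400000) = 8.375000 (opposite signs)
step 1: m = 3.250000, f(m) = 0.969000 > 0 → root in [2.100000, 3.250000]
step 2: m = 2.675000, f(m) = -1.742125 < 0 → root in [2.675000, 3.250000]
step 3: m = 2.962500, f(m) = -0.469219 < 0 → root in [2.962500, 3.250000]
step 4: m = 3.106250, f(m) = 0.229227 > 0 → root in [2.962500, 3.106250]

[2.962500, 3.106250]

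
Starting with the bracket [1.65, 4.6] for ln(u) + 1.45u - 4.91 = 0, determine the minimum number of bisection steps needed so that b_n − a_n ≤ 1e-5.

Initial width b − a = 4.6 − 1.65 = 2.950000.
After n steps the width is (b−a)/2^n; need (b−a)/2^n ≤ 1e-5.
So n ≥ log₂(2.950000/1e-5) = log₂(295000.0000) ≈ 18.1704.
Hence n = 19.

19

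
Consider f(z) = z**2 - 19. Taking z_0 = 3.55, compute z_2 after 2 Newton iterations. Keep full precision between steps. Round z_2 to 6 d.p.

4.359853

f'(z) = 2z
z_0 = 3.550000: f = -6.397500, f' = 7.100000 → z_1 = 3.550000 - (-6.397500)/(7.100000) = 4.451056
z_1 = 4.451056: f = 0.811903, f' = 8.902113 → z_2 = 4.451056 - (0.811903)/(8.902113) = 4.359853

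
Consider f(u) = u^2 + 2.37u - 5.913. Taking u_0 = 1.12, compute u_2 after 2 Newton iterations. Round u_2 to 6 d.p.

Newton update: u ← u − f(u)/f'(u).
f'(u) = 2u + 2.37
u_0 = 1.120000: f = -2.004200, f' = 4.610000 → u_1 = 1.120000 - (-2.004200)/(4.610000) = 1.554751
u_1 = 1.554751: f = 0.189008, f' = 5.479501 → u_2 = 1.554751 - (0.189008)/(5.479501) = 1.520257

1.520257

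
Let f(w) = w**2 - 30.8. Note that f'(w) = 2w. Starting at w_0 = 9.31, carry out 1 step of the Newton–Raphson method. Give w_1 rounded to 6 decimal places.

w_0 = 9.310000: f = 55.876100, f' = 18.620000 → w_1 = 9.310000 - (55.876100)/(18.620000) = 6.309135

6.309135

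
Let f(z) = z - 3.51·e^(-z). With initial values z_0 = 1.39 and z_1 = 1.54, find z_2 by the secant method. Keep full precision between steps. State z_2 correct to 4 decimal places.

1.1053

f(z_0) = 0.515746, f(z_1) = 0.787522
z_2 = 1.540000 - (0.787522)·(1.540000 - 1.390000)/(0.787522 - (0.515746)) = 1.105348; f(z_2) = -0.056798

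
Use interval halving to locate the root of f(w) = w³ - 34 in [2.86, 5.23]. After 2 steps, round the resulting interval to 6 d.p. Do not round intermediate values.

[2.860000, 3.452500]

f(2.860000) = -10.606344, f(5.230000) = 109.055667 (opposite signs)
step 1: m = 4.045000, f(m) = 32.184391 > 0 → root in [2.860000, 4.045000]
step 2: m = 3.452500, f(m) = 7.152958 > 0 → root in [2.860000, 3.452500]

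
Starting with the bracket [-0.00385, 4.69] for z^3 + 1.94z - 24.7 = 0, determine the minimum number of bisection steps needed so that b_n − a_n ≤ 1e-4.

Initial width b − a = 4.69 − -0.00385 = 4.693850.
After n steps the width is (b−a)/2^n; need (b−a)/2^n ≤ 1e-4.
So n ≥ log₂(4.693850/1e-4) = log₂(46938.5000) ≈ 15.5185.
Hence n = 16.

16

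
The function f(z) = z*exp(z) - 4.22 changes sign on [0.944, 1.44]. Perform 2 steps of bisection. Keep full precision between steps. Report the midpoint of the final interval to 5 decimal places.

1.25400

f(0.944000) = -1.793692, f(1.440000) = 1.857802 (opposite signs)
step 1: m = 1.192000, f(m) = -0.293955 < 0 → root in [1.192000, 1.440000]
step 2: m = 1.316000, f(m) = 0.686677 > 0 → root in [1.192000, 1.316000]
Midpoint of [1.192000, 1.316000] = 1.254000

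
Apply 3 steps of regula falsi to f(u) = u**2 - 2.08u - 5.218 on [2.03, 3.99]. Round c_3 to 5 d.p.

False-position update: c = (a·f(b) − b·f(a))/(f(b) − f(a)); replace the endpoint whose sign matches f(c).
f(2.030000) = -5.319500, f(3.990000) = 2.402900
step 1: c = 3.380127, f(c) = -0.823406 < 0 → new bracket [3.380127, 3.990000]
step 2: c = 3.535776, f(c) = -0.070700 < 0 → new bracket [3.535776, 3.990000]
step 3: c = 3.548759, f(c) = -0.005728 < 0 → new bracket [3.548759, 3.990000]

3.54876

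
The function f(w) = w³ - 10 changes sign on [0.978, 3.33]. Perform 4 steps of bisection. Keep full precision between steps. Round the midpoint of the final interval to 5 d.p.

2.22750

f(0.978000) = -9.064559, f(3.330000) = 26.926037 (opposite signs)
step 1: m = 2.154000, f(m) = -0.006052 < 0 → root in [2.154000, 3.330000]
step 2: m = 2.742000, f(m) = 10.615902 > 0 → root in [2.154000, 2.742000]
step 3: m = 2.448000, f(m) = 4.670139 > 0 → root in [2.154000, 2.448000]
step 4: m = 2.301000, f(m) = 2.182877 > 0 → root in [2.154000, 2.301000]
Midpoint of [2.154000, 2.301000] = 2.227500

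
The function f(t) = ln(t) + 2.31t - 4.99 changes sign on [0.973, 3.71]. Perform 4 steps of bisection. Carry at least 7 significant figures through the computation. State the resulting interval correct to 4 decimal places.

f(0.973000) = -2.769741, f(3.710000) = 4.891132 (opposite signs)
step 1: m = 2.341500, f(m) = 1.269657 > 0 → root in [0.973000, 2.341500]
step 2: m = 1.657250, f(m) = -0.656593 < 0 → root in [1.657250, 2.341500]
step 3: m = 1.999375, f(m) = 0.321391 > 0 → root in [1.657250, 1.999375]
step 4: m = 1.828313, f(m) = -0.163205 < 0 → root in [1.828313, 1.999375]

[1.8283, 1.9994]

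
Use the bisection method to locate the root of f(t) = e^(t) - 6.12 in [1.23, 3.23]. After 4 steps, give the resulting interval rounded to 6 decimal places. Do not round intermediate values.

[1.730000, 1.855000]

f(1.230000) = -2.698770, f(3.230000) = 19.159657 (opposite signs)
step 1: m = 2.230000, f(m) = 3.179866 > 0 → root in [1.230000, 2.230000]
step 2: m = 1.730000, f(m) = -0.479346 < 0 → root in [1.730000, 2.230000]
step 3: m = 1.980000, f(m) = 1.122743 > 0 → root in [1.730000, 1.980000]
step 4: m = 1.855000, f(m) = 0.271698 > 0 → root in [1.730000, 1.855000]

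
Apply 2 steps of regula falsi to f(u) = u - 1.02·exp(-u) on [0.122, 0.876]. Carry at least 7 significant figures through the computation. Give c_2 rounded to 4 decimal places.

False-position update: c = (a·f(b) − b·f(a))/(f(b) − f(a)); replace the endpoint whose sign matches f(c).
f(0.122000) = -0.780851, f(0.876000) = 0.451226
step 1: c = 0.599861, f(c) = 0.039996 > 0 → new bracket [0.122000, 0.599861]
step 2: c = 0.576578, f(c) = 0.003523 > 0 → new bracket [0.122000, 0.576578]

0.5766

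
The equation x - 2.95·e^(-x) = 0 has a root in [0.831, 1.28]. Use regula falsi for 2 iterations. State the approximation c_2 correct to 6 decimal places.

1.042013

False-position update: c = (a·f(b) − b·f(a))/(f(b) − f(a)); replace the endpoint whose sign matches f(c).
f(0.831000) = -0.454060, f(1.280000) = 0.459790
step 1: c = 1.054092, f(c) = 0.025992 > 0 → new bracket [0.831000, 1.054092]
step 2: c = 1.042013, f(c) = 0.001419 > 0 → new bracket [0.831000, 1.042013]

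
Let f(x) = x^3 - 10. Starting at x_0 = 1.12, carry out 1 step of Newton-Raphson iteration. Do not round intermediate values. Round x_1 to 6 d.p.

f'(x) = 3x^2
x_0 = 1.120000: f = -8.595072, f' = 3.763200 → x_1 = 1.120000 - (-8.595072)/(3.763200) = 3.403980

3.403980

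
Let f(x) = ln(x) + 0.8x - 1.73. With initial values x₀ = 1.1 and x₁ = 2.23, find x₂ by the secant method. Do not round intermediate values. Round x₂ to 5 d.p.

1.62946

f(x_0) = -0.754690, f(x_1) = 0.856002
x_2 = 2.230000 - (0.856002)·(2.230000 - 1.100000)/(0.856002 - (-0.754690)) = 1.629462; f(x_2) = 0.061819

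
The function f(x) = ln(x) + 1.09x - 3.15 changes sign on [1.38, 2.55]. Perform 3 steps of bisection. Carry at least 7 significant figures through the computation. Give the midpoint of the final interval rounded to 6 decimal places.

2.184375

f(1.380000) = -1.323717, f(2.550000) = 0.565593 (opposite signs)
step 1: m = 1.965000, f(m) = -0.332658 < 0 → root in [1.965000, 2.550000]
step 2: m = 2.257500, f(m) = 0.124933 > 0 → root in [1.965000, 2.257500]
step 3: m = 2.111250, f(m) = -0.101457 < 0 → root in [2.111250, 2.257500]
Midpoint of [2.111250, 2.257500] = 2.184375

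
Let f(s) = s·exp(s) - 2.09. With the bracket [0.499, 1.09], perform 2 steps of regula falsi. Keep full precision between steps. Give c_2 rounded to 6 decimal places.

f(0.499000) = -1.268110, f(1.090000) = 1.151959
step 1: c = 0.808683, f(c) = -0.274549 < 0 → new bracket [0.808683, 1.090000]
step 2: c = 0.862826, f(c) = -0.045235 < 0 → new bracket [0.862826, 1.090000]

0.862826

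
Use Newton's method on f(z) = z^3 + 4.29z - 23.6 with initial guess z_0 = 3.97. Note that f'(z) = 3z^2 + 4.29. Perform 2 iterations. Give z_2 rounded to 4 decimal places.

2.4477

z_0 = 3.970000: f = 56.002073, f' = 51.572700 → z_1 = 3.970000 - (56.002073)/(51.572700) = 2.884114
z_1 = 2.884114: f = 12.763237, f' = 29.244341 → z_2 = 2.884114 - (12.763237)/(29.244341) = 2.447680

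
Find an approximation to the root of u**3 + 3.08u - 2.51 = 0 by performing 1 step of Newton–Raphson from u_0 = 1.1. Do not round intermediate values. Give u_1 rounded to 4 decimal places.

f'(u) = 3u**2 + 3.08
u_0 = 1.100000: f = 2.209000, f' = 6.710000 → u_1 = 1.100000 - (2.209000)/(6.710000) = 0.770790

0.7708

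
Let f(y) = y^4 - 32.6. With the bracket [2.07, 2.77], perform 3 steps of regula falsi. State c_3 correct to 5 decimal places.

2.38617

f(2.070000) = -14.239632, f(2.770000) = 26.273394
step 1: c = 2.316038, f(c) = -3.827162 < 0 → new bracket [2.316038, 2.770000]
step 2: c = 2.373757, f(c) = -0.849885 < 0 → new bracket [2.373757, 2.770000]
step 3: c = 2.386173, f(c) = -0.180380 < 0 → new bracket [2.386173, 2.770000]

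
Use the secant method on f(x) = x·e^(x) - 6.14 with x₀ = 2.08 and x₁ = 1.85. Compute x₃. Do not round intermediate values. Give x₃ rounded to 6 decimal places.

1.480269

f(x_0) = 10.509295, f(x_1) = 5.625666
x_2 = 1.850000 - (5.625666)·(1.850000 - 2.080000)/(5.625666 - (10.509295)) = 1.585053; f(x_2) = 1.594345
x_3 = 1.585053 - (1.594345)·(1.585053 - 1.850000)/(1.594345 - (5.625666)) = 1.480269; f(x_3) = 0.364493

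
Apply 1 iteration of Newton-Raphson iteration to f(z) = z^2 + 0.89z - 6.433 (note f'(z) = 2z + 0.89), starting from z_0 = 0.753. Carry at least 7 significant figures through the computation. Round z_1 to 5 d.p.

z_0 = 0.753000: f = -5.195821, f' = 2.396000 → z_1 = 0.753000 - (-5.195821)/(2.396000) = 2.921540

2.92154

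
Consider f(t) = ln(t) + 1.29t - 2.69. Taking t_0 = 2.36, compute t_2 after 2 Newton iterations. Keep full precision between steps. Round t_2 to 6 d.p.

Newton update: t ← t − f(t)/f'(t).
f'(t) = 1/t + 1.29
t_0 = 2.360000: f = 1.213062, f' = 1.713729 → t_1 = 2.360000 - (1.213062)/(1.713729) = 1.652151
t_1 = 1.652151: f = -0.056648, f' = 1.895272 → t_2 = 1.652151 - (-0.056648)/(1.895272) = 1.682040

1.682040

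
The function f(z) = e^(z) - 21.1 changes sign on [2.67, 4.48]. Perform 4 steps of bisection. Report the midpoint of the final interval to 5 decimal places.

3.06594

f(2.670000) = -6.660031, f(4.480000) = 67.134673 (opposite signs)
step 1: m = 3.575000, f(m) = 14.594621 > 0 → root in [2.670000, 3.575000]
step 2: m = 3.122500, f(m) = 1.603066 > 0 → root in [2.670000, 3.122500]
step 3: m = 2.896250, f(m) = -2.993880 < 0 → root in [2.896250, 3.122500]
step 4: m = 3.009375, f(m) = -0.825276 < 0 → root in [3.009375, 3.122500]
Midpoint of [3.009375, 3.122500] = 3.065938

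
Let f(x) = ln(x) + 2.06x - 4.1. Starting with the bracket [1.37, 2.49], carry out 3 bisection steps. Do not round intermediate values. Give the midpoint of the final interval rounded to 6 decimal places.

1.720000

f(1.370000) = -0.962989, f(2.490000) = 1.941683 (opposite signs)
step 1: m = 1.930000, f(m) = 0.533320 > 0 → root in [1.370000, 1.930000]
step 2: m = 1.650000, f(m) = -0.200225 < 0 → root in [1.650000, 1.930000]
step 3: m = 1.790000, f(m) = 0.169616 > 0 → root in [1.650000, 1.790000]
Midpoint of [1.650000, 1.790000] = 1.720000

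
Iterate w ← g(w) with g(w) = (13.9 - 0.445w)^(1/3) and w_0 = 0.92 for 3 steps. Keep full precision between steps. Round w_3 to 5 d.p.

2.34274

w_1 = g(0.920000) = 2.380549
w_2 = g(2.380549) = 2.341688
w_3 = g(2.341688) = 2.342739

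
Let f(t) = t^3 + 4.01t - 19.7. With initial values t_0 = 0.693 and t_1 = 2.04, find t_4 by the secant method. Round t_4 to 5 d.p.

f(t_0) = -16.588257, f(t_1) = -3.029936
t_2 = 2.040000 - (-3.029936)·(2.040000 - 0.693000)/(-3.029936 - (-16.588257)) = 2.341020; f(t_2) = 2.517154
t_3 = 2.341020 - (2.517154)·(2.341020 - 2.040000)/(2.517154 - (-3.029936)) = 2.204423; f(t_3) = -0.147907
t_4 = 2.204423 - (-0.147907)·(2.204423 - 2.341020)/(-0.147907 - (2.517154)) = 2.212004; f(t_4) = -0.006609

2.21200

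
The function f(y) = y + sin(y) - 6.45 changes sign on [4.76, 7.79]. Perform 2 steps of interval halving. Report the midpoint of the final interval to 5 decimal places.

6.65375

f(4.760000) = -2.688867, f(7.790000) = 2.337954 (opposite signs)
step 1: m = 6.275000, f(m) = -0.183185 < 0 → root in [6.275000, 7.790000]
step 2: m = 7.032500, f(m) = 1.263637 > 0 → root in [6.275000, 7.032500]
Midpoint of [6.275000, 7.032500] = 6.653750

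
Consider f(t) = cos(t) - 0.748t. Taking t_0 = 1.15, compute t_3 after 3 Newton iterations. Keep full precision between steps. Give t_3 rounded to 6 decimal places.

f'(t) = -sin(t) - 0.748
t_0 = 1.150000: f = -0.451713, f' = -1.660764 → t_1 = 1.150000 - (-0.451713)/(-1.660764) = 0.878009
t_1 = 0.878009: f = -0.018067, f' = -1.517469 → t_2 = 0.878009 - (-0.018067)/(-1.517469) = 0.866103
t_2 = 0.866103: f = -0.000045, f' = -1.509811 → t_3 = 0.866103 - (-0.000045)/(-1.509811) = 0.866073

0.866073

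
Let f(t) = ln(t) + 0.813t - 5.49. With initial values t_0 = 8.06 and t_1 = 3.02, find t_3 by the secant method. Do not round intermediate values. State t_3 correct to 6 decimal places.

f(t_0) = 3.149694, f(t_1) = -1.929483
t_2 = 3.020000 - (-1.929483)·(3.020000 - 8.060000)/(-1.929483 - (3.149694)) = 4.934601; f(t_2) = 0.118102
t_3 = 4.934601 - (0.118102)·(4.934601 - 3.020000)/(0.118102 - (-1.929483)) = 4.824169; f(t_3) = 0.005688

4.824169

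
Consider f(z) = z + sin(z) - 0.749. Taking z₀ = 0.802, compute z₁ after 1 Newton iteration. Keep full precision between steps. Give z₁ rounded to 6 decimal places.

0.346764

f'(z) = 1 + cos(z)
z_0 = 0.802000: f = 0.771748, f' = 1.695271 → z_1 = 0.802000 - (0.771748)/(1.695271) = 0.346764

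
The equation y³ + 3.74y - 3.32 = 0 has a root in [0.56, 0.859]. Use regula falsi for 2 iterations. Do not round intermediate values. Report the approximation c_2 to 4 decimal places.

0.7667

f(0.560000) = -1.049984, f(0.859000) = 0.526500
step 1: c = 0.759143, f(c) = -0.043314 < 0 → new bracket [0.759143, 0.859000]
step 2: c = 0.766733, f(c) = -0.001670 < 0 → new bracket [0.766733, 0.859000]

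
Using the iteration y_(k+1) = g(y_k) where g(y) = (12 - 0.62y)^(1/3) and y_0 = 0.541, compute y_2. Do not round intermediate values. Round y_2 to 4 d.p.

y_1 = g(0.541000) = 2.267895
y_2 = g(2.267895) = 2.196268

2.1963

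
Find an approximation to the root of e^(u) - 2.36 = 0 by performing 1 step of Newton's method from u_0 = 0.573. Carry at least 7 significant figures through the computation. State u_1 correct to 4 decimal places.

0.9036

Newton update: u ← u − f(u)/f'(u).
f'(u) = e^(u)
u_0 = 0.573000: f = -0.586420, f' = 1.773580 → u_1 = 0.573000 - (-0.586420)/(1.773580) = 0.903642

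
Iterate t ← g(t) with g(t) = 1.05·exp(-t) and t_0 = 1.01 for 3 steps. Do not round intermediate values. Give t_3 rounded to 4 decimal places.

t_1 = g(1.010000) = 0.382430
t_2 = g(0.382430) = 0.716312
t_3 = g(0.716312) = 0.512978

0.5130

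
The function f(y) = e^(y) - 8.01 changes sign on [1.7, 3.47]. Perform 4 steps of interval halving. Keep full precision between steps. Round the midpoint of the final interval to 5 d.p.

2.08719

f(1.700000) = -2.536053, f(3.470000) = 24.126742 (opposite signs)
step 1: m = 2.585000, f(m) = 5.253289 > 0 → root in [1.700000, 2.585000]
step 2: m = 2.142500, f(m) = 0.510713 > 0 → root in [1.700000, 2.142500]
step 3: m = 1.921250, f(m) = -1.180510 < 0 → root in [1.921250, 2.142500]
step 4: m = 2.031875, f(m) = -0.381624 < 0 → root in [2.031875, 2.142500]
Midpoint of [2.031875, 2.142500] = 2.087188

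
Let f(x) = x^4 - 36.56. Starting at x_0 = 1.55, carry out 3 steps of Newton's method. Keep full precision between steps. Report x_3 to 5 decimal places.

f'(x) = 4x^3
x_0 = 1.550000: f = -30.787994, f' = 14.895500 → x_1 = 1.550000 - (-30.787994)/(14.895500) = 3.616933
x_1 = 3.616933: f = 134.583984, f' = 189.269755 → x_2 = 3.616933 - (134.583984)/(189.269755) = 2.905863
x_2 = 2.905863: f = 34.741795, f' = 98.148877 → x_3 = 2.905863 - (34.741795)/(98.148877) = 2.551892

2.55189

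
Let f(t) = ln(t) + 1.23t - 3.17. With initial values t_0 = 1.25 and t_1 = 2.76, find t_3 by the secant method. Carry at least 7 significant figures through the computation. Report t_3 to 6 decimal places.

Secant update: t_(k+1) = t_k − f(t_k)·(t_k − t_(k-1))/(f(t_k) − f(t_(k-1))).
f(t_0) = -1.409356, f(t_1) = 1.240031
t_2 = 2.760000 - (1.240031)·(2.760000 - 1.250000)/(1.240031 - (-1.409356)) = 2.053253; f(t_2) = 0.074927
t_3 = 2.053253 - (0.074927)·(2.053253 - 2.760000)/(0.074927 - (1.240031)) = 2.007803; f(t_3) = -0.003361

2.007803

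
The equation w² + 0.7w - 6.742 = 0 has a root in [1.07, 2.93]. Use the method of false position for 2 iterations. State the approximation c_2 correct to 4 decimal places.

2.2506

False-position update: c = (a·f(b) − b·f(a))/(f(b) − f(a)); replace the endpoint whose sign matches f(c).
f(1.070000) = -4.848100, f(2.930000) = 3.893900
step 1: c = 2.101511, f(c) = -0.854596 < 0 → new bracket [2.101511, 2.930000]
step 2: c = 2.250615, f(c) = -0.101299 < 0 → new bracket [2.250615, 2.930000]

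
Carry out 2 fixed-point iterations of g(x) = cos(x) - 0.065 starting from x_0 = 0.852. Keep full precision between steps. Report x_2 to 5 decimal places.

x_1 = g(0.852000) = 0.593479
x_2 = g(0.593479) = 0.764000

0.76400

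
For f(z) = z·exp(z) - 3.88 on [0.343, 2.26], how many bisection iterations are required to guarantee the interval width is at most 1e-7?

Initial width b − a = 2.26 − 0.343 = 1.917000.
After n steps the width is (b−a)/2^n; need (b−a)/2^n ≤ 1e-7.
So n ≥ log₂(1.917000/1e-7) = log₂(19170000.0000) ≈ 24.1923.
Hence n = 25.

25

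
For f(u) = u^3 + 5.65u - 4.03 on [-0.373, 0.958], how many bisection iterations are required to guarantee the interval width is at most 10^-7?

Initial width b − a = 0.958 − -0.373 = 1.331000.
After n steps the width is (b−a)/2^n; need (b−a)/2^n ≤ 10^-7.
So n ≥ log₂(1.331000/10^-7) = log₂(13310000.0000) ≈ 23.6660.
Hence n = 24.

24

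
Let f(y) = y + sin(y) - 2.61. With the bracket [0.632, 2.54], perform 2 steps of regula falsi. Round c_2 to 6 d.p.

1.773690

False-position update: c = (a·f(b) − b·f(a))/(f(b) − f(a)); replace the endpoint whose sign matches f(c).
f(0.632000) = -1.387240, f(2.540000) = 0.495956
step 1: c = 2.037512, f(c) = 0.320563 > 0 → new bracket [0.632000, 2.037512]
step 2: c = 1.773690, f(c) = 0.143178 > 0 → new bracket [0.632000, 1.773690]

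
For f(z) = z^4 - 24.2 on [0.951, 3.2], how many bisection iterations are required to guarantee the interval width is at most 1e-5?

18

Initial width b − a = 3.2 − 0.951 = 2.249000.
After n steps the width is (b−a)/2^n; need (b−a)/2^n ≤ 1e-5.
So n ≥ log₂(2.249000/1e-5) = log₂(224900.0000) ≈ 17.7789.
Hence n = 18.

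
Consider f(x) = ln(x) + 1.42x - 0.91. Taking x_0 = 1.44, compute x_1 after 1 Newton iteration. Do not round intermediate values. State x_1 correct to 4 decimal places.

0.7309

Newton update: x ← x − f(x)/f'(x).
f'(x) = 1/x + 1.42
x_0 = 1.440000: f = 1.499443, f' = 2.114444 → x_1 = 1.440000 - (1.499443)/(2.114444) = 0.730857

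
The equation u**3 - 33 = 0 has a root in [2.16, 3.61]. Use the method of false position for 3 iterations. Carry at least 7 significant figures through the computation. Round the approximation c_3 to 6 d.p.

f(2.160000) = -22.922304, f(3.610000) = 14.045881
step 1: c = 3.059080, f(c) = -4.373231 < 0 → new bracket [3.059080, 3.610000]
step 2: c = 3.189884, f(c) = -0.541780 < 0 → new bracket [3.189884, 3.610000]
step 3: c = 3.205487, f(c) = -0.063150 < 0 → new bracket [3.205487, 3.610000]

3.205487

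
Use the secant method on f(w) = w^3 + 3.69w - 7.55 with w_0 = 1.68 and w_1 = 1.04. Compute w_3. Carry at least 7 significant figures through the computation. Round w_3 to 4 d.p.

Secant update: w_(k+1) = w_k − f(w_k)·(w_k − w_(k-1))/(f(w_k) − f(w_(k-1))).
f(w_0) = 3.390832, f(w_1) = -2.587536
w_2 = 1.040000 - (-2.587536)·(1.040000 - 1.680000)/(-2.587536 - (3.390832)) = 1.317003; f(w_2) = -0.405926
w_3 = 1.317003 - (-0.405926)·(1.317003 - 1.040000)/(-0.405926 - (-2.587536)) = 1.368544; f(w_3) = 0.063086

1.3685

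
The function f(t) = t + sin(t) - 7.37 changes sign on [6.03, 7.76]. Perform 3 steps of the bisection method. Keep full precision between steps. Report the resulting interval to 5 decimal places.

[6.67875, 6.89500]

f(6.030000) = -1.590489, f(7.760000) = 1.385587 (opposite signs)
step 1: m = 6.895000, f(m) = 0.099354 > 0 → root in [6.030000, 6.895000]
step 2: m = 6.462500, f(m) = -0.729145 < 0 → root in [6.462500, 6.895000]
step 3: m = 6.678750, f(m) = -0.305921 < 0 → root in [6.678750, 6.895000]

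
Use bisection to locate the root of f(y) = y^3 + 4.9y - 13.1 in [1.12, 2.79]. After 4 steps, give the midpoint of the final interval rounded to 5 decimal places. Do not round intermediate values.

1.69406

f(1.120000) = -6.207072, f(2.790000) = 22.288639 (opposite signs)
step 1: m = 1.955000, f(m) = 3.951559 > 0 → root in [1.120000, 1.955000]
step 2: m = 1.537500, f(m) = -1.931744 < 0 → root in [1.537500, 1.955000]
step 3: m = 1.746250, f(m) = 0.781621 > 0 → root in [1.537500, 1.746250]
step 4: m = 1.641875, f(m) = -0.628722 < 0 → root in [1.641875, 1.746250]
Midpoint of [1.641875, 1.746250] = 1.694063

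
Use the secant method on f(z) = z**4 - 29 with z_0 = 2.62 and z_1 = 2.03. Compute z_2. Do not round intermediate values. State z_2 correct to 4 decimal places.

2.2653

f(z_0) = 18.119987, f(z_1) = -12.018183
z_2 = 2.030000 - (-12.018183)·(2.030000 - 2.620000)/(-12.018183 - (18.119987)) = 2.265274; f(z_2) = -2.668053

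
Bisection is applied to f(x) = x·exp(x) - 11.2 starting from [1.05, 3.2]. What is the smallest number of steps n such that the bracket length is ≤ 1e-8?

Initial width b − a = 3.2 − 1.05 = 2.150000.
After n steps the width is (b−a)/2^n; need (b−a)/2^n ≤ 1e-8.
So n ≥ log₂(2.150000/1e-8) = log₂(215000000.0000) ≈ 27.6798.
Hence n = 28.

28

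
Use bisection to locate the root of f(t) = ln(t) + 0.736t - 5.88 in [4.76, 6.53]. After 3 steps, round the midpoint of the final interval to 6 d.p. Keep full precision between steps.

f(4.760000) = -0.816392, f(6.530000) = 0.802487 (opposite signs)
step 1: m = 5.645000, f(m) = 0.005490 > 0 → root in [4.760000, 5.645000]
step 2: m = 5.202500, f(m) = -0.401821 < 0 → root in [5.202500, 5.645000]
step 3: m = 5.423750, f(m) = -0.197333 < 0 → root in [5.423750, 5.645000]
Midpoint of [5.423750, 5.645000] = 5.534375

5.534375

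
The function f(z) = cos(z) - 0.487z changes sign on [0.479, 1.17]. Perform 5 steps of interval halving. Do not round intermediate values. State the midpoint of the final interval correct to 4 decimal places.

f(0.479000) = 0.654183, f(1.170000) = -0.179638 (opposite signs)
step 1: m = 0.824500, f(m) = 0.277393 > 0 → root in [0.824500, 1.170000]
step 2: m = 0.997250, f(m) = 0.056954 > 0 → root in [0.997250, 1.170000]
step 3: m = 1.083625, f(m) = -0.059597 < 0 → root in [0.997250, 1.083625]
step 4: m = 1.040437, f(m) = -0.000850 < 0 → root in [0.997250, 1.040437]
step 5: m = 1.018844, f(m) = 0.028174 > 0 → root in [1.018844, 1.040437]
Midpoint of [1.018844, 1.040437] = 1.029641

1.0296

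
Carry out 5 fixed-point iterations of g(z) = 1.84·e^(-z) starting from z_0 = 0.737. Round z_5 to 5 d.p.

0.84338

z_1 = g(0.737000) = 0.880527
z_2 = g(0.880527) = 0.762798
z_3 = g(0.762798) = 0.858102
z_4 = g(0.858102) = 0.780098
z_5 = g(0.780098) = 0.843385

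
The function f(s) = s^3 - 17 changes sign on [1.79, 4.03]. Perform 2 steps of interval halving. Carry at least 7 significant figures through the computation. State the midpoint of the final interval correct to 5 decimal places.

2.63000

f(1.790000) = -11.264661, f(4.030000) = 48.450827 (opposite signs)
step 1: m = 2.910000, f(m) = 7.642171 > 0 → root in [1.790000, 2.910000]
step 2: m = 2.350000, f(m) = -4.022125 < 0 → root in [2.350000, 2.910000]
Midpoint of [2.350000, 2.910000] = 2.630000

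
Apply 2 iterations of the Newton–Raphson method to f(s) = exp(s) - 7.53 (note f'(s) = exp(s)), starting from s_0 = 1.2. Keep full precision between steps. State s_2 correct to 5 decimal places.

Newton update: s ← s − f(s)/f'(s).
s_0 = 1.200000: f = -4.209883, f' = 3.320117 → s_1 = 1.200000 - (-4.209883)/(3.320117) = 2.467992
s_1 = 2.467992: f = 4.268736, f' = 11.798736 → s_2 = 2.467992 - (4.268736)/(11.798736) = 2.106196

2.10620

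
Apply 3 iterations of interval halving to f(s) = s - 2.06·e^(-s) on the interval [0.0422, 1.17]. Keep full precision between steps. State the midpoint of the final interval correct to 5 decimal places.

0.81756

f(0.042200) = -1.932677, f(1.170000) = 0.530644 (opposite signs)
step 1: m = 0.606100, f(m) = -0.517577 < 0 → root in [0.606100, 1.170000]
step 2: m = 0.888050, f(m) = 0.040448 > 0 → root in [0.606100, 0.888050]
step 3: m = 0.747075, f(m) = -0.228851 < 0 → root in [0.747075, 0.888050]
Midpoint of [0.747075, 0.888050] = 0.817562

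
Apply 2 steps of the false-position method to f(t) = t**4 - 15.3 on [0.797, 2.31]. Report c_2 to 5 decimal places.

1.88327

False-position update: c = (a·f(b) − b·f(a))/(f(b) − f(a)); replace the endpoint whose sign matches f(c).
f(0.797000) = -14.896510, f(2.310000) = 13.173963
step 1: c = 1.599923, f(c) = -8.747667 < 0 → new bracket [1.599923, 2.310000]
step 2: c = 1.883274, f(c) = -2.720774 < 0 → new bracket [1.883274, 2.310000]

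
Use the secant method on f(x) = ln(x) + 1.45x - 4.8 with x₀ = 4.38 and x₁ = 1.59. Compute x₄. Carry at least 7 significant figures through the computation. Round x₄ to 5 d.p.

f(x_0) = 3.028049, f(x_1) = -2.030766
x_2 = 1.590000 - (-2.030766)·(1.590000 - 4.380000)/(-2.030766 - (3.028049)) = 2.709993; f(x_2) = 0.126436
x_3 = 2.709993 - (0.126436)·(2.709993 - 1.590000)/(0.126436 - (-2.030766)) = 2.644349; f(x_3) = 0.006731
x_4 = 2.644349 - (0.006731)·(2.644349 - 2.709993)/(0.006731 - (0.126436)) = 2.640658; f(x_4) = -0.000018

2.64066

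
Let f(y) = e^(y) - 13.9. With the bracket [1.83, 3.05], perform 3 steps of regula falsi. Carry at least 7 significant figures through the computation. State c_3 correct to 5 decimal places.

2.62513

False-position update: c = (a·f(b) − b·f(a))/(f(b) − f(a)); replace the endpoint whose sign matches f(c).
f(1.830000) = -7.666113, f(3.050000) = 7.215344
step 1: c = 2.458477, f(c) = -2.212998 < 0 → new bracket [2.458477, 3.050000]
step 2: c = 2.597318, f(c) = -0.472322 < 0 → new bracket [2.597318, 3.050000]
step 3: c = 2.625130, f(c) = -0.093626 < 0 → new bracket [2.625130, 3.050000]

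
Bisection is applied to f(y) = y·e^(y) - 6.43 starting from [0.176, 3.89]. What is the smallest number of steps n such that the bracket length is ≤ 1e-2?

9

Initial width b − a = 3.89 − 0.176 = 3.714000.
After n steps the width is (b−a)/2^n; need (b−a)/2^n ≤ 1e-2.
So n ≥ log₂(3.714000/1e-2) = log₂(371.4000) ≈ 8.5368.
Hence n = 9.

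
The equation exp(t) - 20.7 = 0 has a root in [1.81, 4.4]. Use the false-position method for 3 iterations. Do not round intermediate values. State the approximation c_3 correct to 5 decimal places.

f(1.810000) = -14.589553, f(4.400000) = 60.750869
step 1: c = 2.311549, f(c) = -10.609954 < 0 → new bracket [2.311549, 4.400000]
step 2: c = 2.622061, f(c) = -6.935938 < 0 → new bracket [2.622061, 4.400000]
step 3: c = 2.804248, f(c) = -4.185343 < 0 → new bracket [2.804248, 4.400000]

2.80425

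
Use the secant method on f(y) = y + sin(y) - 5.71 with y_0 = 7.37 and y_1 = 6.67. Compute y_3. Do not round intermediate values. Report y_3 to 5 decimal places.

5.99297

f(y_0) = 2.545149, f(y_1) = 1.337240
y_2 = 6.670000 - (1.337240)·(6.670000 - 7.370000)/(1.337240 - (2.545149)) = 5.895051; f(y_2) = -0.193412
y_3 = 5.895051 - (-0.193412)·(5.895051 - 6.670000)/(-0.193412 - (1.337240)) = 5.992973; f(y_3) = -0.003184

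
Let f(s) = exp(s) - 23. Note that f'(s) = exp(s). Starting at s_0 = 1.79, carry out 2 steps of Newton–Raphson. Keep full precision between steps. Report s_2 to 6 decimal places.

3.854425

s_0 = 1.790000: f = -17.010548, f' = 5.989452 → s_1 = 1.790000 - (-17.010548)/(5.989452) = 4.630084
s_1 = 4.630084: f = 79.522666, f' = 102.522666 → s_2 = 4.630084 - (79.522666)/(102.522666) = 3.854425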